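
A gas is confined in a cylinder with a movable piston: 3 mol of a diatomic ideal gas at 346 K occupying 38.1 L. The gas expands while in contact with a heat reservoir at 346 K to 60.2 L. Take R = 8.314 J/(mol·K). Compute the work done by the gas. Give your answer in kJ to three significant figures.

Isothermal: W = nRT ln(V₂/V₁).
W = (3)(8.314)(346) × ln(60.2/38.1)
  = 8630 × 0.4575
W_by_gas = 3948 J.

W ≈ 3.95 kJ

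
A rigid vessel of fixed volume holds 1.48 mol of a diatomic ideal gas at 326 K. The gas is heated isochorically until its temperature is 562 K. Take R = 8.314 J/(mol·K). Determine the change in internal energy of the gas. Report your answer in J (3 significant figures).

ΔU ≈ 7260 J

Constant volume ⇒ W = 0, so Q = ΔU = nCᵥΔT with Cᵥ = 5R/2 = 20.79 J/(mol·K).
ΔU = (1.48)(20.79)(562 − 326) = 7260 J.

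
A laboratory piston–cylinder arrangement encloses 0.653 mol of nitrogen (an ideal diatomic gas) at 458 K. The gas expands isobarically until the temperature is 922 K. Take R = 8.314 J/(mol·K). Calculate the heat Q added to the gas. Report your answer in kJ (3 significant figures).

Isobaric: W = nRΔT = (0.653)(8.314)(464) = 2519 J.
ΔU = nCᵥΔT with Cᵥ = 5R/2: ΔU = (0.653)(20.79)(464) = 6298 J.
Q = ΔU + W = 6298 + 2519 = 8817 J.

Q ≈ 8.82 kJ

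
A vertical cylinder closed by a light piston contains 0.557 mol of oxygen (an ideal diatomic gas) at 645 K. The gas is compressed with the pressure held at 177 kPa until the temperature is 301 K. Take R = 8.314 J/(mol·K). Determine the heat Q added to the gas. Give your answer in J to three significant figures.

Isobaric: W = nRΔT = (0.557)(8.314)(-344) = -1593 J.
ΔU = nCᵥΔT with Cᵥ = 5R/2: ΔU = (0.557)(20.79)(-344) = -3983 J.
Q = ΔU + W = -3983 − 1593 = -5576 J.

Q ≈ -5580 J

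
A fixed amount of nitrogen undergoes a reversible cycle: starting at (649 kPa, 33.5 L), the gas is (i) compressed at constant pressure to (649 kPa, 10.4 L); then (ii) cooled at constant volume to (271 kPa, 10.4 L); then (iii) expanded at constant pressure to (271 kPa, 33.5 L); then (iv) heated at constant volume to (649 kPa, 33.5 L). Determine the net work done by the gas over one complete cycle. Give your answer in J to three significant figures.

Constant-volume legs do no work.
W(i) = (649)(10.4 − 33.5) = -14992 J; W(iii) = (271)(33.5 − 10.4) = 6260 J.
W_net = -14992 + 6260 = -8732 J (the counter-clockwise enclosed area).

W_net ≈ -8730 J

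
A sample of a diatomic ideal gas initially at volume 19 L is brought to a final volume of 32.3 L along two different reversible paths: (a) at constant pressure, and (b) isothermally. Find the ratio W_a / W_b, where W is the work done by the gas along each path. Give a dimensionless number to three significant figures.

W_a / W_b ≈ 1.32

Path (a) isobaric: W = P₁(V₂ − V₁) → W_a/(P₁V₁) = 0.7.
Path (b) isothermal: W = P₁V₁ ln(V₂/V₁) → W_b/(P₁V₁) = 0.5306.
W_a / W_b = 0.7 / 0.5306 = 1.319.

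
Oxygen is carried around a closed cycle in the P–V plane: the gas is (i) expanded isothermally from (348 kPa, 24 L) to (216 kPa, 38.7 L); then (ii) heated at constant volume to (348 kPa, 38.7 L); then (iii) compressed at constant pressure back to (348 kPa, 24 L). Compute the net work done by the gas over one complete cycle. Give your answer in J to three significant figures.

W_net ≈ -1130 J

Leg (i): W = PᵢVᵢ ln(V_f/Vᵢ) = (8352) ln(38.7/24) = 3990 J.
Leg (ii): W = 0.
Leg (iii): W = PΔV = (348)(24 − 38.7) = -5116 J.
W_net = 3990 − 5116 = -1125 J.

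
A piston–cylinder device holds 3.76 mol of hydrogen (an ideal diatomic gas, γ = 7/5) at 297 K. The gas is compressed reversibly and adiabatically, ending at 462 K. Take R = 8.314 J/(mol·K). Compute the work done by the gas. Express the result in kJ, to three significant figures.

W ≈ -12.9 kJ

Adiabatic ⇒ Q = 0, so W_by = −ΔU = nCᵥ(T₁ − T₂).
Cᵥ = 5R/2 = 20.79 J/(mol·K).
W = (3.76)(20.79)(297 − 462) = -12895 J.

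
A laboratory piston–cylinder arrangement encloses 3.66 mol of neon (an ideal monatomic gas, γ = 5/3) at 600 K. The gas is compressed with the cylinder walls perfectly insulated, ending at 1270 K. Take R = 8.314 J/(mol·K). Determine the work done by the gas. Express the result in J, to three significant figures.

W ≈ -30600 J

Adiabatic ⇒ Q = 0, so W_by = −ΔU = nCᵥ(T₁ − T₂).
Cᵥ = 3R/2 = 12.47 J/(mol·K).
W = (3.66)(12.47)(600 − 1270) = -30581 J.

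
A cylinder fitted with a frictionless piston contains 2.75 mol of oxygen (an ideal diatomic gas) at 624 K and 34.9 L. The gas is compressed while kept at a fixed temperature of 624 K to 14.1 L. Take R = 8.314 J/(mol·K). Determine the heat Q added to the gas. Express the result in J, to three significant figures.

Q ≈ -12900 J

Isothermal ⇒ ΔU = 0, so Q = W = nRT ln(V₂/V₁).
Q = (2.75)(8.314)(624) ln(14.1/34.9) = 14267 × -0.9063 = -12930 J.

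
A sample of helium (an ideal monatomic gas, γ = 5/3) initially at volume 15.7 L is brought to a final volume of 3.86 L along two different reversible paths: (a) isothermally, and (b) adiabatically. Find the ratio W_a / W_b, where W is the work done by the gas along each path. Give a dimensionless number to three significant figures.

W_a / W_b ≈ 0.604

Path (a) isothermal: W = P₁V₁ ln(V₂/V₁) → W_a/(P₁V₁) = -1.403.
Path (b) adiabatic: W = P₁V₁(1 − (V₁/V₂)^(γ−1))/(γ−1) → W_b/(P₁V₁) = -2.322.
W_a / W_b = -1.403 / -2.322 = 0.6042.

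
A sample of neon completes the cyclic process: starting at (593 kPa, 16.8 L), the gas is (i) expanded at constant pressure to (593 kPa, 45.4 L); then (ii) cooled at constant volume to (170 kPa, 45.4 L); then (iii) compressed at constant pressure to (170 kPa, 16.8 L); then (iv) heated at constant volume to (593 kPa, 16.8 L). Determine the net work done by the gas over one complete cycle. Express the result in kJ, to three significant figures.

W_net ≈ 12.1 kJ

Constant-volume legs do no work.
W(i) = (593)(45.4 − 16.8) = 16960 J; W(iii) = (170)(16.8 − 45.4) = -4862 J.
W_net = 16960 − 4862 = 12098 J (the clockwise enclosed area).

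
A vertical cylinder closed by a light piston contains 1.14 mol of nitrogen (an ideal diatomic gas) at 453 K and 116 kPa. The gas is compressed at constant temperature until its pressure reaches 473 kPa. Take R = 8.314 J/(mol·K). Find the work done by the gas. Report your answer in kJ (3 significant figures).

W ≈ -6.03 kJ

Isothermal process: W = nRT ln(V₂/V₁) = nRT ln(P₁/P₂).
W = (1.14)(8.314)(453) × ln(116/473)
  = 4294 × ln(0.2452) = 4294 × -1.406
W_by_gas = -6035 J.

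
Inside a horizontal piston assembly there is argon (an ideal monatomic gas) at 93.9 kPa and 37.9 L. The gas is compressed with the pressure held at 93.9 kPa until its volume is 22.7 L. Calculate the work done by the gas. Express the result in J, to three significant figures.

W ≈ -1430 J

Isobaric: W = P ΔV.
W = (93.9 kPa)(22.7 − 37.9 L) = (93.9)(-15.2) = -1427 J.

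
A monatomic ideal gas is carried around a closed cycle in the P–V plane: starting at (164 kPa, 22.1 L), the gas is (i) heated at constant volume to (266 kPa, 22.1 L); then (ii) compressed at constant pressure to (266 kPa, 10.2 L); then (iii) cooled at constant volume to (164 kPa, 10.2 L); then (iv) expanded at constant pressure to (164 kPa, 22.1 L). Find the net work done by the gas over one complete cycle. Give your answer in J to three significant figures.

Constant-volume legs do no work.
W(ii) = (266)(10.2 − 22.1) = -3165 J; W(iv) = (164)(22.1 − 10.2) = 1952 J.
W_net = -3165 + 1952 = -1214 J (the counter-clockwise enclosed area).

W_net ≈ -1210 J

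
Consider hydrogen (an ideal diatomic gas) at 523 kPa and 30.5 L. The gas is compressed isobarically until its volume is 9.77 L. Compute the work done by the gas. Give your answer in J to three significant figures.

Isobaric: W = P ΔV.
W = (523 kPa)(9.77 − 30.5 L) = (523)(-20.73) = -10842 J.

W ≈ -10800 J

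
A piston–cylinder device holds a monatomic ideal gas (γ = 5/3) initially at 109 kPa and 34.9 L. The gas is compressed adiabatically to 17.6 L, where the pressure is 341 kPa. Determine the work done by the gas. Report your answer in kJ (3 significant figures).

Adiabatic: W = (P₁V₁ − P₂V₂)/(γ − 1) with γ = 5/3.
P₁V₁ = 3804 J, P₂V₂ = 6002 J.
W = (3804 − 6002) / 0.6667 = -3296 J.

W ≈ -3.30 kJ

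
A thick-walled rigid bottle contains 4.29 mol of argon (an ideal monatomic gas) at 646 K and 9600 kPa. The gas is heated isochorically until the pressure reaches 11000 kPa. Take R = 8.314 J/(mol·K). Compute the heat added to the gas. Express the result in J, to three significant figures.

Constant volume ⇒ W = 0, so Q = ΔU = nCᵥΔT with Cᵥ = 3R/2 = 12.47 J/(mol·K).
At constant V, T₂/T₁ = P₂/P₁ ⇒ ΔT = T₁(P₂/P₁ − 1) = 646·(11000/9600 − 1) = 94.21 K.
ΔU = (4.29)(12.47)(94.21) = 5040 J.

Q ≈ 5040 J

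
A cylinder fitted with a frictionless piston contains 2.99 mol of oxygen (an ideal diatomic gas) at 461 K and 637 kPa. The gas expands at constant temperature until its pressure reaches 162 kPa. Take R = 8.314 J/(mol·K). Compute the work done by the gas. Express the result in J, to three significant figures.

Isothermal process: W = nRT ln(V₂/V₁) = nRT ln(P₁/P₂).
W = (2.99)(8.314)(461) × ln(637/162)
  = 11460 × ln(3.932) = 11460 × 1.369
W_by_gas = 15691 J.

W ≈ 15700 J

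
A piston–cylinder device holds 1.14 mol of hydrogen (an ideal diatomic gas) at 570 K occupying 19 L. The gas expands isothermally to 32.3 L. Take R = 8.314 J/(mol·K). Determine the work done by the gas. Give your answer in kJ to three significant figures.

W ≈ 2.87 kJ

Isothermal: W = nRT ln(V₂/V₁).
W = (1.14)(8.314)(570) × ln(32.3/19)
  = 5402 × 0.5306
W_by_gas = 2867 J.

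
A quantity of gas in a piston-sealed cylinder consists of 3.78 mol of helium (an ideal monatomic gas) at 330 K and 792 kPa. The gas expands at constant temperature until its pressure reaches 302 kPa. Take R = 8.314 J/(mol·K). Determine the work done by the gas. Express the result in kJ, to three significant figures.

W ≈ 10.0 kJ

Isothermal process: W = nRT ln(V₂/V₁) = nRT ln(P₁/P₂).
W = (3.78)(8.314)(330) × ln(792/302)
  = 10371 × ln(2.623) = 10371 × 0.9641
W_by_gas = 9999 J.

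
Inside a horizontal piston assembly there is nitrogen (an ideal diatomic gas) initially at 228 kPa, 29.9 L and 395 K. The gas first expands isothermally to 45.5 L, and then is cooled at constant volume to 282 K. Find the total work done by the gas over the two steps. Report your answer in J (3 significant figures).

W_total ≈ 2860 J

Step 1 (isothermal): W = P₁V₁ ln(V₂/V₁) = (6817) ln(45.5/29.9) = 2862 J.
Step 2 (isochoric): W = 0 (constant volume).
W_total = 2862 + 0 = 2862 J.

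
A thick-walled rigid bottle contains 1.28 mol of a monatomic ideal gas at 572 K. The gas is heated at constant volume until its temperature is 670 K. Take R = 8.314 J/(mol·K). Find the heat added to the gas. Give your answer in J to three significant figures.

Constant volume ⇒ W = 0, so Q = ΔU = nCᵥΔT with Cᵥ = 3R/2 = 12.47 J/(mol·K).
ΔU = (1.28)(12.47)(670 − 572) = 1564 J.

Q ≈ 1560 J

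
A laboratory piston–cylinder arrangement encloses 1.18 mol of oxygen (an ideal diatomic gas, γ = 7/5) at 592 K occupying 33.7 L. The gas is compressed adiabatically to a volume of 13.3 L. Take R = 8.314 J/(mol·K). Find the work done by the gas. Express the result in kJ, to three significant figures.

Adiabatic: TV^(γ−1) = const with γ = 7/5.
T₂ = T₁ (V₁/V₂)^(γ−1) = 592 × (33.7/13.3)^0.4 = 592 × 1.45 = 858.7 K.
W_by = nCᵥ(T₁ − T₂) = (1.18)(20.79)(592 − 858.7) = -6541 J.

W ≈ -6.54 kJ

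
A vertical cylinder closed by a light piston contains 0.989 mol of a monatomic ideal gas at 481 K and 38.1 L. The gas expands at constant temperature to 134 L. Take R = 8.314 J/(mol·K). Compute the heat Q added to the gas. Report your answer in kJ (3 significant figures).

Isothermal ⇒ ΔU = 0, so Q = W = nRT ln(V₂/V₁).
Q = (0.989)(8.314)(481) ln(134/38.1) = 3955 × 1.258 = 4974 J.

Q ≈ 4.97 kJ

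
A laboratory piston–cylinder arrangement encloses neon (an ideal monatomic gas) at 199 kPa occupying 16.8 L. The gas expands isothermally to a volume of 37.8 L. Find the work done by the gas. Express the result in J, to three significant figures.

W ≈ 2710 J

Isothermal: W = nRT ln(V₂/V₁) = P₁V₁ ln(V₂/V₁).
P₁V₁ = (199 kPa)(16.8 L) = 3343 J.
W = 3343 × ln(37.8/16.8) = 3343 × 0.8109
W_by_gas = 2711 J.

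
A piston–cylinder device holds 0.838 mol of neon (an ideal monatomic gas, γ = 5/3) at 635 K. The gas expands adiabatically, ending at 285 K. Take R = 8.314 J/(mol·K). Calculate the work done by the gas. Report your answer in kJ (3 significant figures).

Adiabatic ⇒ Q = 0, so W_by = −ΔU = nCᵥ(T₁ − T₂).
Cᵥ = 3R/2 = 12.47 J/(mol·K).
W = (0.838)(12.47)(635 − 285) = 3658 J.

W ≈ 3.66 kJ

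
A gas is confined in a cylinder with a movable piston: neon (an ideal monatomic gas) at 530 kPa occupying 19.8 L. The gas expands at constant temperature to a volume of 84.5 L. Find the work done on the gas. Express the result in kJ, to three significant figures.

Isothermal: W = nRT ln(V₂/V₁) = P₁V₁ ln(V₂/V₁).
P₁V₁ = (530 kPa)(19.8 L) = 10494 J.
W = 10494 × ln(84.5/19.8) = 10494 × 1.451
W_by_gas = 15228 J; work on gas = −W_by = -15228 J.

W ≈ -15.2 kJ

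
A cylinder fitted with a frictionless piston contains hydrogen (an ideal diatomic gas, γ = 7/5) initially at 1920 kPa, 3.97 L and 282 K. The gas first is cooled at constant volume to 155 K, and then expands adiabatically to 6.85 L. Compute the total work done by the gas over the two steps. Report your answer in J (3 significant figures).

W_total ≈ 2050 J

Step 1 (isochoric): W = 0 (constant volume).
After step 1: P = 1055 kPa (V unchanged).
Step 2 (adiabatic): W = (P₁V₁ − P₂V₂)/(γ−1) = (4190 − 3368)/0.4 = 2053 J.
W_total = 0 + 2053 = 2053 J.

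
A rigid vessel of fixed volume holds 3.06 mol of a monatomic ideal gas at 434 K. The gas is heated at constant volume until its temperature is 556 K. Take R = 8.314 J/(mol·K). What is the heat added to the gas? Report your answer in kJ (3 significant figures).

Q ≈ 4.66 kJ

Constant volume ⇒ W = 0, so Q = ΔU = nCᵥΔT with Cᵥ = 3R/2 = 12.47 J/(mol·K).
ΔU = (3.06)(12.47)(556 − 434) = 4656 J.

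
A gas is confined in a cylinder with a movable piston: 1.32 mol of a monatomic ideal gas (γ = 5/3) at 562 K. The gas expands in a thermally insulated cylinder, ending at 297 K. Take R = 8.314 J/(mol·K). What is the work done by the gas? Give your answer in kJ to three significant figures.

Adiabatic ⇒ Q = 0, so W_by = −ΔU = nCᵥ(T₁ − T₂).
Cᵥ = 3R/2 = 12.47 J/(mol·K).
W = (1.32)(12.47)(562 − 297) = 4362 J.

W ≈ 4.36 kJ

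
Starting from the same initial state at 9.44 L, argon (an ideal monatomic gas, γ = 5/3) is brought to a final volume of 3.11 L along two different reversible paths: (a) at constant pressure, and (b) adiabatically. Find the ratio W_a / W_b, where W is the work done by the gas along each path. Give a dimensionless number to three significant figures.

Path (a) isobaric: W = P₁(V₂ − V₁) → W_a/(P₁V₁) = -0.6706.
Path (b) adiabatic: W = P₁V₁(1 − (V₁/V₂)^(γ−1))/(γ−1) → W_b/(P₁V₁) = -1.645.
W_a / W_b = -0.6706 / -1.645 = 0.4077.

W_a / W_b ≈ 0.408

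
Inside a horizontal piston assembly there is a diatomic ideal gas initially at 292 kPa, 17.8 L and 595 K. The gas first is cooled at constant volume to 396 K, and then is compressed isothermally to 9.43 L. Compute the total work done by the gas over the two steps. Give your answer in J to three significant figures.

W_total ≈ -2200 J

Step 1 (isochoric): W = 0 (constant volume).
After step 1: P = 194.3 kPa (V unchanged).
Step 2 (isothermal): W = P₁V₁ ln(V₂/V₁) = (3459) ln(9.43/17.8) = -2198 J.
W_total = 0 − 2198 = -2198 J.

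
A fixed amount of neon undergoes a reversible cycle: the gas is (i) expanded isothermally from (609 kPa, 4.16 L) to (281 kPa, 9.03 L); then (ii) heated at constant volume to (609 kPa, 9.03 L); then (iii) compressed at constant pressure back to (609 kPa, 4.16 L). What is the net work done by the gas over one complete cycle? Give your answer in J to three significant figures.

W_net ≈ -1000 J

Leg (i): W = PᵢVᵢ ln(V_f/Vᵢ) = (2533) ln(9.03/4.16) = 1964 J.
Leg (ii): W = 0.
Leg (iii): W = PΔV = (609)(4.16 − 9.03) = -2966 J.
W_net = 1964 − 2966 = -1002 J.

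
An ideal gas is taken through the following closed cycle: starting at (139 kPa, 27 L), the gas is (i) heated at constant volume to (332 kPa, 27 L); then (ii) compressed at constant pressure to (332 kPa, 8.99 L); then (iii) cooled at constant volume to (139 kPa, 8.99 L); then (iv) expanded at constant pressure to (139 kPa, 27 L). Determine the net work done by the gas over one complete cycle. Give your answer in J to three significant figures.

Constant-volume legs do no work.
W(ii) = (332)(8.99 − 27) = -5979 J; W(iv) = (139)(27 − 8.99) = 2503 J.
W_net = -5979 + 2503 = -3476 J (the counter-clockwise enclosed area).

W_net ≈ -3480 J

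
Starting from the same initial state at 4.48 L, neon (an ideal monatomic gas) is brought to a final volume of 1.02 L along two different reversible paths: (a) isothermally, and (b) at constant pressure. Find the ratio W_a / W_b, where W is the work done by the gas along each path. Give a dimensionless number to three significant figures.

W_a / W_b ≈ 1.92

Path (a) isothermal: W = P₁V₁ ln(V₂/V₁) → W_a/(P₁V₁) = -1.48.
Path (b) isobaric: W = P₁(V₂ − V₁) → W_b/(P₁V₁) = -0.7723.
W_a / W_b = -1.48 / -0.7723 = 1.916.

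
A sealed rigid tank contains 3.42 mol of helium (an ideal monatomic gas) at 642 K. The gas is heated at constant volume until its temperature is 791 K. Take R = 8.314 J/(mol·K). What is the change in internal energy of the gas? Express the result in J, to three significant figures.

ΔU ≈ 6350 J

Constant volume ⇒ W = 0, so Q = ΔU = nCᵥΔT with Cᵥ = 3R/2 = 12.47 J/(mol·K).
ΔU = (3.42)(12.47)(791 − 642) = 6355 J.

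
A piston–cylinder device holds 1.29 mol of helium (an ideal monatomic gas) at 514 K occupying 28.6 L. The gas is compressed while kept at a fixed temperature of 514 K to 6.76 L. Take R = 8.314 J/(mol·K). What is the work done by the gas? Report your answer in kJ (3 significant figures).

Isothermal: W = nRT ln(V₂/V₁).
W = (1.29)(8.314)(514) × ln(6.76/28.6)
  = 5513 × -1.442
W_by_gas = -7951 J.

W ≈ -7.95 kJ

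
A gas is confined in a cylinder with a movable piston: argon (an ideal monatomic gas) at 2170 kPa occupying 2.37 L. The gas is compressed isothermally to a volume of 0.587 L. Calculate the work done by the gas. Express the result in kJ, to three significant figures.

Isothermal: W = nRT ln(V₂/V₁) = P₁V₁ ln(V₂/V₁).
P₁V₁ = (2170 kPa)(2.37 L) = 5143 J.
W = 5143 × ln(0.587/2.37) = 5143 × -1.396
W_by_gas = -7178 J.

W ≈ -7.18 kJ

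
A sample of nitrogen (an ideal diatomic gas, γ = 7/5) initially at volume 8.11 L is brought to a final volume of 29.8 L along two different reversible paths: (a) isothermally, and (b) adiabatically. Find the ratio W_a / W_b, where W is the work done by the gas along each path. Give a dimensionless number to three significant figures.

W_a / W_b ≈ 1.28

Path (a) isothermal: W = P₁V₁ ln(V₂/V₁) → W_a/(P₁V₁) = 1.301.
Path (b) adiabatic: W = P₁V₁(1 − (V₁/V₂)^(γ−1))/(γ−1) → W_b/(P₁V₁) = 1.015.
W_a / W_b = 1.301 / 1.015 = 1.283.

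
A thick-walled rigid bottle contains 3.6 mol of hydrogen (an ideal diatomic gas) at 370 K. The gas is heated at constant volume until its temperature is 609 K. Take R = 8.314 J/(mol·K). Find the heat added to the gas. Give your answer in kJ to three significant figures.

Constant volume ⇒ W = 0, so Q = ΔU = nCᵥΔT with Cᵥ = 5R/2 = 20.79 J/(mol·K).
ΔU = (3.6)(20.79)(609 − 370) = 17883 J.

Q ≈ 17.9 kJ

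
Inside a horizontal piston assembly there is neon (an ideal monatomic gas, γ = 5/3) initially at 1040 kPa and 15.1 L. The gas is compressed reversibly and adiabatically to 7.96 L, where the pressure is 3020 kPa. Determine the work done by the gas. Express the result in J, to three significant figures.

W ≈ -12500 J

Adiabatic: W = (P₁V₁ − P₂V₂)/(γ − 1) with γ = 5/3.
P₁V₁ = 15704 J, P₂V₂ = 24039 J.
W = (15704 − 24039) / 0.6667 = -12503 J.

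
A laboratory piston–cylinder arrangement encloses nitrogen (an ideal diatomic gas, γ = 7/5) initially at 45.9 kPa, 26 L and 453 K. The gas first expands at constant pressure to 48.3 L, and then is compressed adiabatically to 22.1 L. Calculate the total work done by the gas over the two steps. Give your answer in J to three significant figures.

W_total ≈ -1010 J

Step 1 (isobaric): W = PΔV = (45.9 kPa)(48.3 − 26 L) = 1024 J.
After step 1: P = 45.9 kPa, V = 48.3 L, T = 841.5 K.
Step 2 (adiabatic): W = (P₁V₁ − P₂V₂)/(γ−1) = (2217 − 3031)/0.4 = -2035 J.
W_total = 1024 − 2035 = -1011 J.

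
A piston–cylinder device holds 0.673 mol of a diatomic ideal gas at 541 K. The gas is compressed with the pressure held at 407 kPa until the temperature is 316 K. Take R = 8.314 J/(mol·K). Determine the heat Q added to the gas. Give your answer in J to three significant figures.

Isobaric: W = nRΔT = (0.673)(8.314)(-225) = -1259 J.
ΔU = nCᵥΔT with Cᵥ = 5R/2: ΔU = (0.673)(20.79)(-225) = -3147 J.
Q = ΔU + W = -3147 − 1259 = -4406 J.

Q ≈ -4410 J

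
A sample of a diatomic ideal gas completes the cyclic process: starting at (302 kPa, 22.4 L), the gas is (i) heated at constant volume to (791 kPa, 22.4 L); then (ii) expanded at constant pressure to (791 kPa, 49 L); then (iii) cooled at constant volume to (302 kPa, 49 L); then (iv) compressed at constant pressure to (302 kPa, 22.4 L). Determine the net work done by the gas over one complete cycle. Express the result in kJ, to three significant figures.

W_net ≈ 13.0 kJ

Constant-volume legs do no work.
W(ii) = (791)(49 − 22.4) = 21041 J; W(iv) = (302)(22.4 − 49) = -8033 J.
W_net = 21041 − 8033 = 13007 J (the clockwise enclosed area).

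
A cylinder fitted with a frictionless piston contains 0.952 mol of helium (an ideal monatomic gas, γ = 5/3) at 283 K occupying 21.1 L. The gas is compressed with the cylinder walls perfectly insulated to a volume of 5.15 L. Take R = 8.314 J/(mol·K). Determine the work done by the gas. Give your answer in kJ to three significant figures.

W ≈ -5.24 kJ

Adiabatic: TV^(γ−1) = const with γ = 5/3.
T₂ = T₁ (V₁/V₂)^(γ−1) = 283 × (21.1/5.15)^0.667 = 283 × 2.56 = 724.6 K.
W_by = nCᵥ(T₁ − T₂) = (0.952)(12.47)(283 − 724.6) = -5243 J.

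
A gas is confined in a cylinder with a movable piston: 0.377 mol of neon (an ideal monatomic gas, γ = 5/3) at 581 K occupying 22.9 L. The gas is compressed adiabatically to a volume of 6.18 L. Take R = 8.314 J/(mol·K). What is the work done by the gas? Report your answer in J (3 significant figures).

W ≈ -3810 J

Adiabatic: TV^(γ−1) = const with γ = 5/3.
T₂ = T₁ (V₁/V₂)^(γ−1) = 581 × (22.9/6.18)^0.667 = 581 × 2.395 = 1391 K.
W_by = nCᵥ(T₁ − T₂) = (0.377)(12.47)(581 − 1391) = -3809 J.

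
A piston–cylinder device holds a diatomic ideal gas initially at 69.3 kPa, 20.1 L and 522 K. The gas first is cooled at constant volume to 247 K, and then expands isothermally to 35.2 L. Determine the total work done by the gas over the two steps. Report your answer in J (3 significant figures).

Step 1 (isochoric): W = 0 (constant volume).
After step 1: P = 32.79 kPa (V unchanged).
Step 2 (isothermal): W = P₁V₁ ln(V₂/V₁) = (659.1) ln(35.2/20.1) = 369.3 J.
W_total = 0 + 369.3 = 369.3 J.

W_total ≈ 369 J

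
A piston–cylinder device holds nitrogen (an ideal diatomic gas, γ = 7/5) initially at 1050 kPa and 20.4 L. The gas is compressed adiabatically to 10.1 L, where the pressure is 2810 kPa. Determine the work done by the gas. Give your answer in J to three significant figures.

W ≈ -17400 J

Adiabatic: W = (P₁V₁ − P₂V₂)/(γ − 1) with γ = 7/5.
P₁V₁ = 21420 J, P₂V₂ = 28381 J.
W = (21420 − 28381) / 0.4 = -17403 J.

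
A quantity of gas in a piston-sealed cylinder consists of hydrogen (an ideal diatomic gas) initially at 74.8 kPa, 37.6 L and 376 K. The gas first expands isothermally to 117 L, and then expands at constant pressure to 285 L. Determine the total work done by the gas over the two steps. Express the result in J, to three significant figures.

W_total ≈ 7230 J

Step 1 (isothermal): W = P₁V₁ ln(V₂/V₁) = (2812) ln(117/37.6) = 3193 J.
After step 1: P = 24.04 kPa, V = 117 L, T = 376 K.
Step 2 (isobaric): W = PΔV = (24.04 kPa)(285 − 117 L) = 4038 J.
W_total = 3193 + 4038 = 7231 J.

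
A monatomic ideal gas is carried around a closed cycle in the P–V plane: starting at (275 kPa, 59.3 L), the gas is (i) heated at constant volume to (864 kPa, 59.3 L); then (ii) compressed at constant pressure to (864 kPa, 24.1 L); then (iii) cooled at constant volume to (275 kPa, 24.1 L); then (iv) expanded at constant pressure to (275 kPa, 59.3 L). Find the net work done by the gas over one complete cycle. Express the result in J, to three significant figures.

W_net ≈ -20700 J

Constant-volume legs do no work.
W(ii) = (864)(24.1 − 59.3) = -30413 J; W(iv) = (275)(59.3 − 24.1) = 9680 J.
W_net = -30413 + 9680 = -20733 J (the counter-clockwise enclosed area).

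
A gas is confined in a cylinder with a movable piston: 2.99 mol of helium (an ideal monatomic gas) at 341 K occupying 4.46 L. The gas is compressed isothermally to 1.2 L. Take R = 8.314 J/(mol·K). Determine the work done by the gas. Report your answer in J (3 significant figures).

W ≈ -11100 J

Isothermal: W = nRT ln(V₂/V₁).
W = (2.99)(8.314)(341) × ln(1.2/4.46)
  = 8477 × -1.313
W_by_gas = -11129 J.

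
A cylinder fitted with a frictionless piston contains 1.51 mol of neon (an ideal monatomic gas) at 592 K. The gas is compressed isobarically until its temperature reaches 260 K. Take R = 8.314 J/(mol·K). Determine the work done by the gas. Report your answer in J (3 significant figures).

Isobaric: W = P ΔV = nR ΔT.
W = (1.51)(8.314)(260 − 592) = -4168 J.

W ≈ -4170 J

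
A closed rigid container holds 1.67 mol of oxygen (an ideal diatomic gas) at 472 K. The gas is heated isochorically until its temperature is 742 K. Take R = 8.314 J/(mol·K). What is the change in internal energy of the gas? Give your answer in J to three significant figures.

ΔU ≈ 9370 J

Constant volume ⇒ W = 0, so Q = ΔU = nCᵥΔT with Cᵥ = 5R/2 = 20.79 J/(mol·K).
ΔU = (1.67)(20.79)(742 − 472) = 9372 J.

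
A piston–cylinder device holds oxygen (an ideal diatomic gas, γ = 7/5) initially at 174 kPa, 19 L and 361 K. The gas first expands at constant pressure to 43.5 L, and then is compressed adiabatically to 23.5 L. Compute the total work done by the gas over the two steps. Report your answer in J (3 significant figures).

W_total ≈ -1020 J

Step 1 (isobaric): W = PΔV = (174 kPa)(43.5 − 19 L) = 4263 J.
After step 1: P = 174 kPa, V = 43.5 L, T = 826.5 K.
Step 2 (adiabatic): W = (P₁V₁ − P₂V₂)/(γ−1) = (7569 − 9683)/0.4 = -5285 J.
W_total = 4263 − 5285 = -1022 J.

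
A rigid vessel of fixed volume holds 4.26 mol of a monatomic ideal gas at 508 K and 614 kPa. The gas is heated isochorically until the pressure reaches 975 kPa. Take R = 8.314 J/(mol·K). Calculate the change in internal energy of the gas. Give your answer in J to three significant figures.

Constant volume ⇒ W = 0, so Q = ΔU = nCᵥΔT with Cᵥ = 3R/2 = 12.47 J/(mol·K).
At constant V, T₂/T₁ = P₂/P₁ ⇒ ΔT = T₁(P₂/P₁ − 1) = 508·(975/614 − 1) = 298.7 K.
ΔU = (4.26)(12.47)(298.7) = 15868 J.

ΔU ≈ 15900 J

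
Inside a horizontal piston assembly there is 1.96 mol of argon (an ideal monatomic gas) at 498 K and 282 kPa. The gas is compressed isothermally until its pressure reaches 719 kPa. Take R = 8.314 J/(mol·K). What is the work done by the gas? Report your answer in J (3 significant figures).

Isothermal process: W = nRT ln(V₂/V₁) = nRT ln(P₁/P₂).
W = (1.96)(8.314)(498) × ln(282/719)
  = 8115 × ln(0.3922) = 8115 × -0.936
W_by_gas = -7595 J.

W ≈ -7600 J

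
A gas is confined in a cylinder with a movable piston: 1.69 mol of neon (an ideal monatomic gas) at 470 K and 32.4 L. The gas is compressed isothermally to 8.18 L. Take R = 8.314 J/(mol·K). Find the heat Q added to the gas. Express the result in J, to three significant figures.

Isothermal ⇒ ΔU = 0, so Q = W = nRT ln(V₂/V₁).
Q = (1.69)(8.314)(470) ln(8.18/32.4) = 6604 × -1.376 = -9090 J.

Q ≈ -9090 J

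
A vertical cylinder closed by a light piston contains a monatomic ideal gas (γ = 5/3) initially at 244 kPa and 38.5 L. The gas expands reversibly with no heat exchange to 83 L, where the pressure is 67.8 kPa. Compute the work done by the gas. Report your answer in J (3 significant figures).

Adiabatic: W = (P₁V₁ − P₂V₂)/(γ − 1) with γ = 5/3.
P₁V₁ = 9394 J, P₂V₂ = 5627 J.
W = (9394 − 5627) / 0.6667 = 5650 J.

W ≈ 5650 J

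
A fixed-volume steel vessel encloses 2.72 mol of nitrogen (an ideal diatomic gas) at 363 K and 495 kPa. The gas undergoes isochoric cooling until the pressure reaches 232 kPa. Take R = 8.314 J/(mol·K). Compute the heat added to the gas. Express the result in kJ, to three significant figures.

Constant volume ⇒ W = 0, so Q = ΔU = nCᵥΔT with Cᵥ = 5R/2 = 20.79 J/(mol·K).
At constant V, T₂/T₁ = P₂/P₁ ⇒ ΔT = T₁(P₂/P₁ − 1) = 363·(232/495 − 1) = -192.9 K.
ΔU = (2.72)(20.79)(-192.9) = -10904 J.

Q ≈ -10.9 kJ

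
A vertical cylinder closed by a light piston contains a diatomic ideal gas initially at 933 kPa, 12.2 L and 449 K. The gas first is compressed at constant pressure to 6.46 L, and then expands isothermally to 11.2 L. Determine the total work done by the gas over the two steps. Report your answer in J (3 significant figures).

W_total ≈ -2040 J

Step 1 (isobaric): W = PΔV = (933 kPa)(6.46 − 12.2 L) = -5355 J.
After step 1: P = 933 kPa, V = 6.46 L, T = 237.7 K.
Step 2 (isothermal): W = P₁V₁ ln(V₂/V₁) = (6027) ln(11.2/6.46) = 3317 J.
W_total = -5355 + 3317 = -2039 J.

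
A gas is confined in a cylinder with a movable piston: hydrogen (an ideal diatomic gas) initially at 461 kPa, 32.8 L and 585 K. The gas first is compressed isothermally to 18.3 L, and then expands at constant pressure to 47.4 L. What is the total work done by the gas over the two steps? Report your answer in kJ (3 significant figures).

Step 1 (isothermal): W = P₁V₁ ln(V₂/V₁) = (15121) ln(18.3/32.8) = -8823 J.
After step 1: P = 826.3 kPa, V = 18.3 L, T = 585 K.
Step 2 (isobaric): W = PΔV = (826.3 kPa)(47.4 − 18.3 L) = 24045 J.
W_total = -8823 + 24045 = 15221 J.

W_total ≈ 15.2 kJ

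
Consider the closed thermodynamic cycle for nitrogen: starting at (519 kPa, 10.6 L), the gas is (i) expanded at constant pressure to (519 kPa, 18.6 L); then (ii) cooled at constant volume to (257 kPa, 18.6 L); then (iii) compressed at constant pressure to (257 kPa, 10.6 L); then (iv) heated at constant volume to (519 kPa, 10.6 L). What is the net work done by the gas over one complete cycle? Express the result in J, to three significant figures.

W_net ≈ 2100 J

Constant-volume legs do no work.
W(i) = (519)(18.6 − 10.6) = 4152 J; W(iii) = (257)(10.6 − 18.6) = -2056 J.
W_net = 4152 − 2056 = 2096 J (the clockwise enclosed area).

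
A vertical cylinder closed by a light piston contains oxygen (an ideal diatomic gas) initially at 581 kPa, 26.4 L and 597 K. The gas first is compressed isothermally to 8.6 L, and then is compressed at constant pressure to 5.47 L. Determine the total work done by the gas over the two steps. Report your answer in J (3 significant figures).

Step 1 (isothermal): W = P₁V₁ ln(V₂/V₁) = (15338) ln(8.6/26.4) = -17204 J.
After step 1: P = 1784 kPa, V = 8.6 L, T = 597 K.
Step 2 (isobaric): W = PΔV = (1784 kPa)(5.47 − 8.6 L) = -5582 J.
W_total = -17204 − 5582 = -22786 J.

W_total ≈ -22800 J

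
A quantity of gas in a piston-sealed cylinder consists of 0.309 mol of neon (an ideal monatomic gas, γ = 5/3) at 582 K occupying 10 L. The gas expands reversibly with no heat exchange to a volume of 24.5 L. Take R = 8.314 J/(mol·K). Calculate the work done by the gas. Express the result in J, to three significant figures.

Adiabatic: TV^(γ−1) = const with γ = 5/3.
T₂ = T₁ (V₁/V₂)^(γ−1) = 582 × (10/24.5)^0.667 = 582 × 0.5502 = 320.2 K.
W_by = nCᵥ(T₁ − T₂) = (0.309)(12.47)(582 − 320.2) = 1009 J.

W ≈ 1010 J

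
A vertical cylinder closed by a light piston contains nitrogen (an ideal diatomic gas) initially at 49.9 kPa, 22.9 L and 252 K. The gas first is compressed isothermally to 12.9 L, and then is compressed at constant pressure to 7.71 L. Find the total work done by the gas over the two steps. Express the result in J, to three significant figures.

W_total ≈ -1120 J

Step 1 (isothermal): W = P₁V₁ ln(V₂/V₁) = (1143) ln(12.9/22.9) = -655.8 J.
After step 1: P = 88.58 kPa, V = 12.9 L, T = 252 K.
Step 2 (isobaric): W = PΔV = (88.58 kPa)(7.71 − 12.9 L) = -459.7 J.
W_total = -655.8 − 459.7 = -1116 J.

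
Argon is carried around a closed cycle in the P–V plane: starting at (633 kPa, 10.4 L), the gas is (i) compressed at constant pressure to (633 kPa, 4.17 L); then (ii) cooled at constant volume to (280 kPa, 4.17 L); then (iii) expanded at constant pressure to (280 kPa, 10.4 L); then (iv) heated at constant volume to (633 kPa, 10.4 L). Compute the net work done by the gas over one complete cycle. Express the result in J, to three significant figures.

W_net ≈ -2200 J

Constant-volume legs do no work.
W(i) = (633)(4.17 − 10.4) = -3944 J; W(iii) = (280)(10.4 − 4.17) = 1744 J.
W_net = -3944 + 1744 = -2199 J (the counter-clockwise enclosed area).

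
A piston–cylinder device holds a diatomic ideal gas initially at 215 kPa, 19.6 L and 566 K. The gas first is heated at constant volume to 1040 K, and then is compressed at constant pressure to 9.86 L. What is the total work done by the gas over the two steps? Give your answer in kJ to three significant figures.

W_total ≈ -3.85 kJ

Step 1 (isochoric): W = 0 (constant volume).
After step 1: P = 395.1 kPa (V unchanged).
Step 2 (isobaric): W = PΔV = (395.1 kPa)(9.86 − 19.6 L) = -3848 J.
W_total = 0 − 3848 = -3848 J.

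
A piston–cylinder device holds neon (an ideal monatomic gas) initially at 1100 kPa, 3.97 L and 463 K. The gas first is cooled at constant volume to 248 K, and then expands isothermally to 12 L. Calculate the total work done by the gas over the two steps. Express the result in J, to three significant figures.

W_total ≈ 2590 J

Step 1 (isochoric): W = 0 (constant volume).
After step 1: P = 589.2 kPa (V unchanged).
Step 2 (isothermal): W = P₁V₁ ln(V₂/V₁) = (2339) ln(12/3.97) = 2587 J.
W_total = 0 + 2587 = 2587 J.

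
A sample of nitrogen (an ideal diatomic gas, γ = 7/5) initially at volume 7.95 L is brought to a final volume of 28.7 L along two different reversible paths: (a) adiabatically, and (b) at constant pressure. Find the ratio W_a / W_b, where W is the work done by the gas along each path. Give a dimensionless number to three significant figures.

W_a / W_b ≈ 0.385

Path (a) adiabatic: W = P₁V₁(1 − (V₁/V₂)^(γ−1))/(γ−1) → W_a/(P₁V₁) = 1.004.
Path (b) isobaric: W = P₁(V₂ − V₁) → W_b/(P₁V₁) = 2.61.
W_a / W_b = 1.004 / 2.61 = 0.3847.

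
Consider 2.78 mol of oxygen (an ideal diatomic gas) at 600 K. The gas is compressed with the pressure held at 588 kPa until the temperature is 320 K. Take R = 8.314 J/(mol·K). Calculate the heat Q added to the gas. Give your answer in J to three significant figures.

Q ≈ -22700 J

Isobaric: W = nRΔT = (2.78)(8.314)(-280) = -6472 J.
ΔU = nCᵥΔT with Cᵥ = 5R/2: ΔU = (2.78)(20.79)(-280) = -16179 J.
Q = ΔU + W = -16179 − 6472 = -22651 J.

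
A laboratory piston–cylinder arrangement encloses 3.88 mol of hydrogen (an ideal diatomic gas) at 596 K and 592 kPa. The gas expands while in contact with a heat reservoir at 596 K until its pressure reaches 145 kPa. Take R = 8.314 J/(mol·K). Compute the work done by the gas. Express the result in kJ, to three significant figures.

W ≈ 27.0 kJ

Isothermal process: W = nRT ln(V₂/V₁) = nRT ln(P₁/P₂).
W = (3.88)(8.314)(596) × ln(592/145)
  = 19226 × ln(4.083) = 19226 × 1.407
W_by_gas = 27047 J.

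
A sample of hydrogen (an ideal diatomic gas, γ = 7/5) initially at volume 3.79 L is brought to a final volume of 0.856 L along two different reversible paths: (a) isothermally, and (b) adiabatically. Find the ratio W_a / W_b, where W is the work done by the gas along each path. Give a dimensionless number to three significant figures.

W_a / W_b ≈ 0.732

Path (a) isothermal: W = P₁V₁ ln(V₂/V₁) → W_a/(P₁V₁) = -1.488.
Path (b) adiabatic: W = P₁V₁(1 − (V₁/V₂)^(γ−1))/(γ−1) → W_b/(P₁V₁) = -2.033.
W_a / W_b = -1.488 / -2.033 = 0.7318.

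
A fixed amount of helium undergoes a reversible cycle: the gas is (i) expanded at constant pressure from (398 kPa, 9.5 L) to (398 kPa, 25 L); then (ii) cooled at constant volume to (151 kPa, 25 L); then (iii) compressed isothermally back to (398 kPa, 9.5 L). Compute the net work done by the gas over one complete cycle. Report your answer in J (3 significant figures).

W_net ≈ 2520 J

Leg (i): W = PΔV = (398)(25 − 9.5) = 6169 J.
Leg (ii): W = 0.
Leg (iii): W = PᵢVᵢ ln(V_f/Vᵢ) = (3775) ln(9.5/25) = -3653 J.
W_net = 6169 − 3653 = 2516 J.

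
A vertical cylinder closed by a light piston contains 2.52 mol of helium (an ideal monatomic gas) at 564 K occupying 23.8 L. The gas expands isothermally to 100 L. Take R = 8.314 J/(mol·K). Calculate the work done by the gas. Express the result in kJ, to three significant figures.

W ≈ 17.0 kJ

Isothermal: W = nRT ln(V₂/V₁).
W = (2.52)(8.314)(564) × ln(100/23.8)
  = 11817 × 1.435
W_by_gas = 16962 J.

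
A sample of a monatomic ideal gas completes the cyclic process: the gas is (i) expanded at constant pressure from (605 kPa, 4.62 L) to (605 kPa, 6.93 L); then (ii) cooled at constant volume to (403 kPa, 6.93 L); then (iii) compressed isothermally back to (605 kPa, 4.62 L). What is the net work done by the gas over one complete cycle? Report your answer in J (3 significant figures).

Leg (i): W = PΔV = (605)(6.93 − 4.62) = 1398 J.
Leg (ii): W = 0.
Leg (iii): W = PᵢVᵢ ln(V_f/Vᵢ) = (2793) ln(4.62/6.93) = -1132 J.
W_net = 1398 − 1132 = 265.2 J.

W_net ≈ 265 J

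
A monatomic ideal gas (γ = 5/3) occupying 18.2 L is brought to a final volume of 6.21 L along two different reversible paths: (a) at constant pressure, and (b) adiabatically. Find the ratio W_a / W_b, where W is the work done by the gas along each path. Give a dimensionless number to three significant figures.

W_a / W_b ≈ 0.419

Path (a) isobaric: W = P₁(V₂ − V₁) → W_a/(P₁V₁) = -0.6588.
Path (b) adiabatic: W = P₁V₁(1 − (V₁/V₂)^(γ−1))/(γ−1) → W_b/(P₁V₁) = -1.572.
W_a / W_b = -0.6588 / -1.572 = 0.4191.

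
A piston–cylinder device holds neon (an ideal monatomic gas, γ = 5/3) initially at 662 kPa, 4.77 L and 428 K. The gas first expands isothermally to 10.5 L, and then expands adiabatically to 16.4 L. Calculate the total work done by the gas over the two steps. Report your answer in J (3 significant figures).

Step 1 (isothermal): W = P₁V₁ ln(V₂/V₁) = (3158) ln(10.5/4.77) = 2492 J.
After step 1: P = 300.7 kPa, V = 10.5 L, T = 428 K.
Step 2 (adiabatic): W = (P₁V₁ − P₂V₂)/(γ−1) = (3158 − 2346)/0.667 = 1218 J.
W_total = 2492 + 1218 = 3710 J.

W_total ≈ 3710 J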